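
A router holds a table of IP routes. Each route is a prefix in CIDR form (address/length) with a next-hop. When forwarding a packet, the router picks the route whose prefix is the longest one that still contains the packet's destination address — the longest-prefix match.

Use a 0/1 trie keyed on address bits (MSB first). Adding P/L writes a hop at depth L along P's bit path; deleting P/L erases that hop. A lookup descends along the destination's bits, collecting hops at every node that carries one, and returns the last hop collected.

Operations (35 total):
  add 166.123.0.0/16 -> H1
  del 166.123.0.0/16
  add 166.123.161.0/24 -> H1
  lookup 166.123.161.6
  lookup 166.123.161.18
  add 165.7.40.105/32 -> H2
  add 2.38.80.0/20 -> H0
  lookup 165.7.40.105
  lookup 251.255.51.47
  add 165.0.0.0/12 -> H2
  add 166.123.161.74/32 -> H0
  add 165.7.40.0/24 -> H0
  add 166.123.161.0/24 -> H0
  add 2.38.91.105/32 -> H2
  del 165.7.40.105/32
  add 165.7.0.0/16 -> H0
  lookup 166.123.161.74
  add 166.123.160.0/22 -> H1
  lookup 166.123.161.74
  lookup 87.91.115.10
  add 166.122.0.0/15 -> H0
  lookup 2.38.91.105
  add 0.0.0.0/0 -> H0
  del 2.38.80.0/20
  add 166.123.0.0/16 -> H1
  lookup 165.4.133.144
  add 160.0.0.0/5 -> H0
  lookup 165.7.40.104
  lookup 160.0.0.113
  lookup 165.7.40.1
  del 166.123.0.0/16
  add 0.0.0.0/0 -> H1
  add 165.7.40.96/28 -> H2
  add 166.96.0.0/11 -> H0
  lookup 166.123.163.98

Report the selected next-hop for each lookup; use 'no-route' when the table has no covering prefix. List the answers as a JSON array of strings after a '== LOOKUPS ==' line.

Process each operation:
  add 166.123.0.0/16 -> H1 at depth 16
  - 166.123.0.0/16 clear@16
  add 166.123.161.0/24 -> H1 at depth 24
  lookup 166.123.161.6: bits 101001100111101110100001 walk d0:-→d1:-→d2:-→d3:-→d4:-→d5:-→d6:-→d7:-→d8:-→d9:-→d10:-→d11:-→d12:-→d13:-→d14:-→d15:-→d16:-→d17:-→d18:-→d19:-→d20:-→d21:-→d22:-→d23:-→d24:H1 -> H1
  lookup 166.123.161.18: bits 101001100111101110100001 walk d0:-→d1:-→d2:-→d3:-→d4:-→d5:-→d6:-→d7:-→d8:-→d9:-→d10:-→d11:-→d12:-→d13:-→d14:-→d15:-→d16:-→d17:-→d18:-→d19:-→d20:-→d21:-→d22:-→d23:-→d24:H1 -> H1
  add 165.7.40.105/32 -> H2 at depth 32
  add 2.38.80.0/20 -> H0 at depth 20
  lookup 165.7.40.105: bits 10100101000001110010100001101001 walk d0:-→d1:-→d2:-→d3:-→d4:-→d5:-→d6:-→d7:-→d8:-→d9:-→d10:-→d11:-→d12:-→d13:-→d14:-→d15:-→d16:-→d17:-→d18:-→d19:-→d20:-→d21:-→d22:-→d23:-→d24:-→d25:-→d26:-→d27:-→d28:-→d29:-→d30:-→d31:-→d32:H2 -> H2
  lookup 251.255.51.47: bits 1 walk d0:-→d1:- -> no-route
  add 165.0.0.0/12 -> H2 at depth 12
  add 166.123.161.74/32 -> H0 at depth 32
  add 165.7.40.0/24 -> H0 at depth 24
  add 166.123.161.0/24 -> H0 at depth 24
  add 2.38.91.105/32 -> H2 at depth 32
  - 165.7.40.105/32 clear@32
  add 165.7.0.0/16 -> H0 at depth 16
  lookup 166.123.161.74: bits 10100110011110111010000101001010 walk d0:-→d1:-→d2:-→d3:-→d4:-→d5:-→d6:-→d7:-→d8:-→d9:-→d10:-→d11:-→d12:-→d13:-→d14:-→d15:-→d16:-→d17:-→d18:-→d19:-→d20:-→d21:-→d22:-→d23:-→d24:H0→d25:-→d26:-→d27:-→d28:-→d29:-→d30:-→d31:-→d32:H0 -> H0
  add 166.123.160.0/22 -> H1 at depth 22
  lookup 166.123.161.74: bits 10100110011110111010000101001010 walk d0:-→d1:-→d2:-→d3:-→d4:-→d5:-→d6:-→d7:-→d8:-→d9:-→d10:-→d11:-→d12:-→d13:-→d14:-→d15:-→d16:-→d17:-→d18:-→d19:-→d20:-→d21:-→d22:H1→d23:-→d24:H0→d25:-→d26:-→d27:-→d28:-→d29:-→d30:-→d31:-→d32:H0 -> H0
  lookup 87.91.115.10: bits 0 walk d0:-→d1:- -> no-route
  add 166.122.0.0/15 -> H0 at depth 15
  lookup 2.38.91.105: bits 00000010001001100101101101101001 walk d0:-→d1:-→d2:-→d3:-→d4:-→d5:-→d6:-→d7:-→d8:-→d9:-→d10:-→d11:-→d12:-→d13:-→d14:-→d15:-→d16:-→d17:-→d18:-→d19:-→d20:H0→d21:-→d22:-→d23:-→d24:-→d25:-→d26:-→d27:-→d28:-→d29:-→d30:-→d31:-→d32:H2 -> H2
  add 0.0.0.0/0 -> H0 at depth 0
  - 2.38.80.0/20 clear@20
  add 166.123.0.0/16 -> H1 at depth 16
  lookup 165.4.133.144: bits 10100101000001 walk d0:H0→d1:-→d2:-→d3:-→d4:-→d5:-→d6:-→d7:-→d8:-→d9:-→d10:-→d11:-→d12:H2→d13:-→d14:- -> H2
  add 160.0.0.0/5 -> H0 at depth 5
  lookup 165.7.40.104: bits 1010010100000111001010000110100 walk d0:H0→d1:-→d2:-→d3:-→d4:-→d5:H0→d6:-→d7:-→d8:-→d9:-→d10:-→d11:-→d12:H2→d13:-→d14:-→d15:-→d16:H0→d17:-→d18:-→d19:-→d20:-→d21:-→d22:-→d23:-→d24:H0→d25:-→d26:-→d27:-→d28:-→d29:-→d30:-→d31:- -> H0
  lookup 160.0.0.113: bits 10100 walk d0:H0→d1:-→d2:-→d3:-→d4:-→d5:H0 -> H0
  lookup 165.7.40.1: bits 1010010100000111001010000 walk d0:H0→d1:-→d2:-→d3:-→d4:-→d5:H0→d6:-→d7:-→d8:-→d9:-→d10:-→d11:-→d12:H2→d13:-→d14:-→d15:-→d16:H0→d17:-→d18:-→d19:-→d20:-→d21:-→d22:-→d23:-→d24:H0→d25:- -> H0
  - 166.123.0.0/16 clear@16
  add 0.0.0.0/0 -> H1 at depth 0
  add 165.7.40.96/28 -> H2 at depth 28
  add 166.96.0.0/11 -> H0 at depth 11
  lookup 166.123.163.98: bits 1010011001111011101000 walk d0:H1→d1:-→d2:-→d3:-→d4:-→d5:H0→d6:-→d7:-→d8:-→d9:-→d10:-→d11:H0→d12:-→d13:-→d14:-→d15:H0→d16:-→d17:-→d18:-→d19:-→d20:-→d21:-→d22:H1 -> H1

== LOOKUPS ==
["H1","H1","H2","no-route","H0","H0","no-route","H2","H2","H0","H0","H0","H1"]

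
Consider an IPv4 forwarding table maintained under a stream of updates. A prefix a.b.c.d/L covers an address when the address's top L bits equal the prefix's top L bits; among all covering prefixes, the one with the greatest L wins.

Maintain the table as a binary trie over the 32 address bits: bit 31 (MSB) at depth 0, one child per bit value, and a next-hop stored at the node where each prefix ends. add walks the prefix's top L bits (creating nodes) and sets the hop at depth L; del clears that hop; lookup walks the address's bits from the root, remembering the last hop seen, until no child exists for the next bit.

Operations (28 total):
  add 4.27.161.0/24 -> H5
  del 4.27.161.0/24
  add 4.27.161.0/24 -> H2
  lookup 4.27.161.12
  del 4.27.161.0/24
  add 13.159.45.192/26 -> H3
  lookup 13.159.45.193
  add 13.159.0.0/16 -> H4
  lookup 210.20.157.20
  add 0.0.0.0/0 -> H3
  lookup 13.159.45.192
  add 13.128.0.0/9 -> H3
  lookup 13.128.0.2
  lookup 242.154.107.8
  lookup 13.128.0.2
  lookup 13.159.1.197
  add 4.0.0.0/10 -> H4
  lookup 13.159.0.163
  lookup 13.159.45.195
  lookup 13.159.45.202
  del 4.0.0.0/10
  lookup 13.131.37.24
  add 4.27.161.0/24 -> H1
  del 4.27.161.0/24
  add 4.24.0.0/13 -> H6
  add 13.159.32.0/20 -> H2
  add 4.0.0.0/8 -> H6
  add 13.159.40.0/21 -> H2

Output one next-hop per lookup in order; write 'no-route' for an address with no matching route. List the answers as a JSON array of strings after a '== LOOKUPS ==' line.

Apply in order:
  + 4.27.161.0/24 (H5) depth=24
  - 4.27.161.0/24 clear@24
  + 4.27.161.0/24 (H2) depth=24
  lookup 4.27.161.12: bits 000001000001101110100001 walk d0:-→d1:-→d2:-→d3:-→d4:-→d5:-→d6:-→d7:-→d8:-→d9:-→d10:-→d11:-→d12:-→d13:-→d14:-→d15:-→d16:-→d17:-→d18:-→d19:-→d20:-→d21:-→d22:-→d23:-→d24:H2 -> H2
  - 4.27.161.0/24 clear@24
  + 13.159.45.192/26 (H3) depth=26
  lookup 13.159.45.193: bits 00001101100111110010110111 walk d0:-→d1:-→d2:-→d3:-→d4:-→d5:-→d6:-→d7:-→d8:-→d9:-→d10:-→d11:-→d12:-→d13:-→d14:-→d15:-→d16:-→d17:-→d18:-→d19:-→d20:-→d21:-→d22:-→d23:-→d24:-→d25:-→d26:H3 -> H3
  + 13.159.0.0/16 (H4) depth=16
  lookup 210.20.157.20: bits ε walk d0:- -> no-route
  + 0.0.0.0/0 (H3) depth=0
  lookup 13.159.45.192: bits 00001101100111110010110111 walk d0:H3→d1:-→d2:-→d3:-→d4:-→d5:-→d6:-→d7:-→d8:-→d9:-→d10:-→d11:-→d12:-→d13:-→d14:-→d15:-→d16:H4→d17:-→d18:-→d19:-→d20:-→d21:-→d22:-→d23:-→d24:-→d25:-→d26:H3 -> H3
  + 13.128.0.0/9 (H3) depth=9
  lookup 13.128.0.2: bits 00001101100 walk d0:H3→d1:-→d2:-→d3:-→d4:-→d5:-→d6:-→d7:-→d8:-→d9:H3→d10:-→d11:- -> H3
  lookup 242.154.107.8: bits ε walk d0:H3 -> H3
  lookup 13.128.0.2: bits 00001101100 walk d0:H3→d1:-→d2:-→d3:-→d4:-→d5:-→d6:-→d7:-→d8:-→d9:H3→d10:-→d11:- -> H3
  lookup 13.159.1.197: bits 000011011001111100 walk d0:H3→d1:-→d2:-→d3:-→d4:-→d5:-→d6:-→d7:-→d8:-→d9:H3→d10:-→d11:-→d12:-→d13:-→d14:-→d15:-→d16:H4→d17:-→d18:- -> H4
  + 4.0.0.0/10 (H4) depth=10
  lookup 13.159.0.163: bits 000011011001111100 walk d0:H3→d1:-→d2:-→d3:-→d4:-→d5:-→d6:-→d7:-→d8:-→d9:H3→d10:-→d11:-→d12:-→d13:-→d14:-→d15:-→d16:H4→d17:-→d18:- -> H4
  lookup 13.159.45.195: bits 00001101100111110010110111 walk d0:H3→d1:-→d2:-→d3:-→d4:-→d5:-→d6:-→d7:-→d8:-→d9:H3→d10:-→d11:-→d12:-→d13:-→d14:-→d15:-→d16:H4→d17:-→d18:-→d19:-→d20:-→d21:-→d22:-→d23:-→d24:-→d25:-→d26:H3 -> H3
  lookup 13.159.45.202: bits 00001101100111110010110111 walk d0:H3→d1:-→d2:-→d3:-→d4:-→d5:-→d6:-→d7:-→d8:-→d9:H3→d10:-→d11:-→d12:-→d13:-→d14:-→d15:-→d16:H4→d17:-→d18:-→d19:-→d20:-→d21:-→d22:-→d23:-→d24:-→d25:-→d26:H3 -> H3
  - 4.0.0.0/10 clear@10
  lookup 13.131.37.24: bits 00001101100 walk d0:H3→d1:-→d2:-→d3:-→d4:-→d5:-→d6:-→d7:-→d8:-→d9:H3→d10:-→d11:- -> H3
  + 4.27.161.0/24 (H1) depth=24
  - 4.27.161.0/24 clear@24
  + 4.24.0.0/13 (H6) depth=13
  + 13.159.32.0/20 (H2) depth=20
  + 4.0.0.0/8 (H6) depth=8
  + 13.159.40.0/21 (H2) depth=21

== LOOKUPS ==
["H2","H3","no-route","H3","H3","H3","H3","H4","H4","H3","H3","H3"]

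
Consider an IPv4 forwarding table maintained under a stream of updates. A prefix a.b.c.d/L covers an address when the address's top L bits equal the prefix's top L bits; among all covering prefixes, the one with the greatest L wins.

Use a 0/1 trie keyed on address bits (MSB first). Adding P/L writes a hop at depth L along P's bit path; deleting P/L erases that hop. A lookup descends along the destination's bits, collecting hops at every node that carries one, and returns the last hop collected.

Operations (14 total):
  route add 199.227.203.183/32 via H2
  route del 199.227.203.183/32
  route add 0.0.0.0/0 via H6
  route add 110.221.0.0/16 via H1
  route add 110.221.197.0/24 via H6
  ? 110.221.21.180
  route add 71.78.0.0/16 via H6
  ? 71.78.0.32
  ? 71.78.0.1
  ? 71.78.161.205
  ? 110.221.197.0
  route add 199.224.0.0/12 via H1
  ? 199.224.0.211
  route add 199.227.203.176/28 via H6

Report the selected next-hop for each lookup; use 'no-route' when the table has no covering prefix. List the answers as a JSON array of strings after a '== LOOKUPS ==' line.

Trace:
  + 199.227.203.183/32 (H2) depth=32
  del 199.227.203.183/32 (clear depth 32)
  + 0.0.0.0/0 (H6) depth=0
  + 110.221.0.0/16 (H1) depth=16
  + 110.221.197.0/24 (H6) depth=24
  ? 110.221.21.180  path d0:H6→d1:-→d2:-→d3:-→d4:-→d5:-→d6:-→d7:-→d8:-→d9:-→d10:-→d11:-→d12:-→d13:-→d14:-→d15:-→d16:H1  best=H1
  + 71.78.0.0/16 (H6) depth=16
  ? 71.78.0.32  path d0:H6→d1:-→d2:-→d3:-→d4:-→d5:-→d6:-→d7:-→d8:-→d9:-→d10:-→d11:-→d12:-→d13:-→d14:-→d15:-→d16:H6  best=H6
  ? 71.78.0.1  path d0:H6→d1:-→d2:-→d3:-→d4:-→d5:-→d6:-→d7:-→d8:-→d9:-→d10:-→d11:-→d12:-→d13:-→d14:-→d15:-→d16:H6  best=H6
  ? 71.78.161.205  path d0:H6→d1:-→d2:-→d3:-→d4:-→d5:-→d6:-→d7:-→d8:-→d9:-→d10:-→d11:-→d12:-→d13:-→d14:-→d15:-→d16:H6  best=H6
  ? 110.221.197.0  path d0:H6→d1:-→d2:-→d3:-→d4:-→d5:-→d6:-→d7:-→d8:-→d9:-→d10:-→d11:-→d12:-→d13:-→d14:-→d15:-→d16:H1→d17:-→d18:-→d19:-→d20:-→d21:-→d22:-→d23:-→d24:H6  best=H6
  + 199.224.0.0/12 (H1) depth=12
  ? 199.224.0.211  path d0:H6→d1:-→d2:-→d3:-→d4:-→d5:-→d6:-→d7:-→d8:-→d9:-→d10:-→d11:-→d12:H1→d13:-→d14:-  best=H1
  + 199.227.203.176/28 (H6) depth=28

== LOOKUPS ==
["H1","H6","H6","H6","H6","H1"]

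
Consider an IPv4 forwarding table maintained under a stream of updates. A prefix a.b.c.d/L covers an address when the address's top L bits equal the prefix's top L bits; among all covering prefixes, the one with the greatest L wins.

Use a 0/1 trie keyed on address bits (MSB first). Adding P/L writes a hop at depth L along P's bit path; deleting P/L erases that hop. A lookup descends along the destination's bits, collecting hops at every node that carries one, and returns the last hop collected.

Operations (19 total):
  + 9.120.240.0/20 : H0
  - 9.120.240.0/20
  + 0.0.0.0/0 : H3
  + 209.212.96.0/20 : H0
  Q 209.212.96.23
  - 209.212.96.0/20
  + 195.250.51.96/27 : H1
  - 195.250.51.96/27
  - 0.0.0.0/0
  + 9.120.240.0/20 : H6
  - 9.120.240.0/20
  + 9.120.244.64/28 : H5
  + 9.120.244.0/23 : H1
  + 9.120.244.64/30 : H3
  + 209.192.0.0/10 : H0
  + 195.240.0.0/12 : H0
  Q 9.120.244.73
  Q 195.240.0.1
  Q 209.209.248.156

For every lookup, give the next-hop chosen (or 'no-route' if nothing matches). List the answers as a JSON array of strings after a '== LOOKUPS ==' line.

Apply in order:
  + 9.120.240.0/20 (H0) depth=20
  del 9.120.240.0/20 (clear depth 20)
  + 0.0.0.0/0 (H3) depth=0
  + 209.212.96.0/20 (H0) depth=20
  ? 209.212.96.23  path d0:H3→d1:-→d2:-→d3:-→d4:-→d5:-→d6:-→d7:-→d8:-→d9:-→d10:-→d11:-→d12:-→d13:-→d14:-→d15:-→d16:-→d17:-→d18:-→d19:-→d20:H0  best=H0
  del 209.212.96.0/20 (clear depth 20)
  + 195.250.51.96/27 (H1) depth=27
  del 195.250.51.96/27 (clear depth 27)
  del 0.0.0.0/0 (clear depth 0)
  + 9.120.240.0/20 (H6) depth=20
  del 9.120.240.0/20 (clear depth 20)
  + 9.120.244.64/28 (H5) depth=28
  + 9.120.244.0/23 (H1) depth=23
  + 9.120.244.64/30 (H3) depth=30
  + 209.192.0.0/10 (H0) depth=10
  + 195.240.0.0/12 (H0) depth=12
  ? 9.120.244.73  path d0:-→d1:-→d2:-→d3:-→d4:-→d5:-→d6:-→d7:-→d8:-→d9:-→d10:-→d11:-→d12:-→d13:-→d14:-→d15:-→d16:-→d17:-→d18:-→d19:-→d20:-→d21:-→d22:-→d23:H1→d24:-→d25:-→d26:-→d27:-→d28:H5  best=H5
  ? 195.240.0.1  path d0:-→d1:-→d2:-→d3:-→d4:-→d5:-→d6:-→d7:-→d8:-→d9:-→d10:-→d11:-→d12:H0  best=H0
  ? 209.209.248.156  path d0:-→d1:-→d2:-→d3:-→d4:-→d5:-→d6:-→d7:-→d8:-→d9:-→d10:H0→d11:-→d12:-→d13:-  best=H0

== LOOKUPS ==
["H0","H5","H0","H0"]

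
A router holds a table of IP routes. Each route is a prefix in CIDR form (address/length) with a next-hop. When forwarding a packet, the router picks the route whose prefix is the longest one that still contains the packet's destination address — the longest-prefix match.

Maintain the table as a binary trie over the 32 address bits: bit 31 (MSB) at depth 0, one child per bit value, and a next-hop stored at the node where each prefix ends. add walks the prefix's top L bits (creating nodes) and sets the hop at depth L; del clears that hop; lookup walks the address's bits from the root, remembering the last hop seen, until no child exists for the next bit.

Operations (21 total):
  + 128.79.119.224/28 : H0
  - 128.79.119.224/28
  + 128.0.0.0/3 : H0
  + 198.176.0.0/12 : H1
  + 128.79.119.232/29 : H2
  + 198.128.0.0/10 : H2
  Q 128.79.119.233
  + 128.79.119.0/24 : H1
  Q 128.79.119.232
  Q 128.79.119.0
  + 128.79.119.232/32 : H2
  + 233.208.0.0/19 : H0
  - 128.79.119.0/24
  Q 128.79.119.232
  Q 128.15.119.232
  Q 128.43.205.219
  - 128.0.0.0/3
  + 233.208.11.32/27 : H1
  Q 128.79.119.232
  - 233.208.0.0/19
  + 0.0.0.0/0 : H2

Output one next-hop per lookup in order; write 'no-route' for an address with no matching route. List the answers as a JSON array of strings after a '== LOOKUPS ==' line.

Apply in order:
  add 128.79.119.224/28 -> H0 at depth 28
  del 128.79.119.224/28 (clear depth 28)
  add 128.0.0.0/3 -> H0 at depth 3
  add 198.176.0.0/12 -> H1 at depth 12
  add 128.79.119.232/29 -> H2 at depth 29
  add 198.128.0.0/10 -> H2 at depth 10
  ? 128.79.119.233  path d0:-→d1:-→d2:-→d3:H0→d4:-→d5:-→d6:-→d7:-→d8:-→d9:-→d10:-→d11:-→d12:-→d13:-→d14:-→d15:-→d16:-→d17:-→d18:-→d19:-→d20:-→d21:-→d22:-→d23:-→d24:-→d25:-→d26:-→d27:-→d28:-→d29:H2  best=H2
  add 128.79.119.0/24 -> H1 at depth 24
  ? 128.79.119.232  path d0:-→d1:-→d2:-→d3:H0→d4:-→d5:-→d6:-→d7:-→d8:-→d9:-→d10:-→d11:-→d12:-→d13:-→d14:-→d15:-→d16:-→d17:-→d18:-→d19:-→d20:-→d21:-→d22:-→d23:-→d24:H1→d25:-→d26:-→d27:-→d28:-→d29:H2  best=H2
  ? 128.79.119.0  path d0:-→d1:-→d2:-→d3:H0→d4:-→d5:-→d6:-→d7:-→d8:-→d9:-→d10:-→d11:-→d12:-→d13:-→d14:-→d15:-→d16:-→d17:-→d18:-→d19:-→d20:-→d21:-→d22:-→d23:-→d24:H1  best=H1
  add 128.79.119.232/32 -> H2 at depth 32
  add 233.208.0.0/19 -> H0 at depth 19
  del 128.79.119.0/24 (clear depth 24)
  ? 128.79.119.232  path d0:-→d1:-→d2:-→d3:H0→d4:-→d5:-→d6:-→d7:-→d8:-→d9:-→d10:-→d11:-→d12:-→d13:-→d14:-→d15:-→d16:-→d17:-→d18:-→d19:-→d20:-→d21:-→d22:-→d23:-→d24:-→d25:-→d26:-→d27:-→d28:-→d29:H2→d30:-→d31:-→d32:H2  best=H2
  ? 128.15.119.232  path d0:-→d1:-→d2:-→d3:H0→d4:-→d5:-→d6:-→d7:-→d8:-→d9:-  best=H0
  ? 128.43.205.219  path d0:-→d1:-→d2:-→d3:H0→d4:-→d5:-→d6:-→d7:-→d8:-→d9:-  best=H0
  del 128.0.0.0/3 (clear depth 3)
  add 233.208.11.32/27 -> H1 at depth 27
  ? 128.79.119.232  path d0:-→d1:-→d2:-→d3:-→d4:-→d5:-→d6:-→d7:-→d8:-→d9:-→d10:-→d11:-→d12:-→d13:-→d14:-→d15:-→d16:-→d17:-→d18:-→d19:-→d20:-→d21:-→d22:-→d23:-→d24:-→d25:-→d26:-→d27:-→d28:-→d29:H2→d30:-→d31:-→d32:H2  best=H2
  del 233.208.0.0/19 (clear depth 19)
  add 0.0.0.0/0 -> H2 at depth 0

== LOOKUPS ==
["H2","H2","H1","H2","H0","H0","H2"]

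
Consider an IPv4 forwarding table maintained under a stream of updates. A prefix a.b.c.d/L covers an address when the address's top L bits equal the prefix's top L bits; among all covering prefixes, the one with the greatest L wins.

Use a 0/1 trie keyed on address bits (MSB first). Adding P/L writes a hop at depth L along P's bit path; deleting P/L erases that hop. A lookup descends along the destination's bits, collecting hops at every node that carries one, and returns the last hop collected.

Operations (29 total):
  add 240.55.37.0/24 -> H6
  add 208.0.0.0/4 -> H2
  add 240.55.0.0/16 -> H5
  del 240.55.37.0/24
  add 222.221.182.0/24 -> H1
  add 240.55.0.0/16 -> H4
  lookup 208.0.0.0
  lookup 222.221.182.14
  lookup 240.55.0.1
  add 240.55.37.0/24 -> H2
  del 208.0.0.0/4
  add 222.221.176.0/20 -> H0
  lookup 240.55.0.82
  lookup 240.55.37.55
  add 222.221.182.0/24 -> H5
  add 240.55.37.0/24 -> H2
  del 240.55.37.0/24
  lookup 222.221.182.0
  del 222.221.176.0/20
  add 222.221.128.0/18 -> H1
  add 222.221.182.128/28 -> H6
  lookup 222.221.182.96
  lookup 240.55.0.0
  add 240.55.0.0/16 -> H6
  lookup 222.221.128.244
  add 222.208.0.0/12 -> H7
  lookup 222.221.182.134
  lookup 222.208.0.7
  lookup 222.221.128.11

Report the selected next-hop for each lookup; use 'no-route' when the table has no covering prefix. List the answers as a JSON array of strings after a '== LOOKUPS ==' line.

Apply in order:
  + 240.55.37.0/24 (H6) depth=24
  + 208.0.0.0/4 (H2) depth=4
  + 240.55.0.0/16 (H5) depth=16
  - 240.55.37.0/24 clear@24
  + 222.221.182.0/24 (H1) depth=24
  + 240.55.0.0/16 (H4) depth=16
  lookup 208.0.0.0: bits 1101 walk d0:-→d1:-→d2:-→d3:-→d4:H2 -> H2
  lookup 222.221.182.14: bits 110111101101110110110110 walk d0:-→d1:-→d2:-→d3:-→d4:H2→d5:-→d6:-→d7:-→d8:-→d9:-→d10:-→d11:-→d12:-→d13:-→d14:-→d15:-→d16:-→d17:-→d18:-→d19:-→d20:-→d21:-→d22:-→d23:-→d24:H1 -> H1
  lookup 240.55.0.1: bits 111100000011011100 walk d0:-→d1:-→d2:-→d3:-→d4:-→d5:-→d6:-→d7:-→d8:-→d9:-→d10:-→d11:-→d12:-→d13:-→d14:-→d15:-→d16:H4→d17:-→d18:- -> H4
  + 240.55.37.0/24 (H2) depth=24
  - 208.0.0.0/4 clear@4
  + 222.221.176.0/20 (H0) depth=20
  lookup 240.55.0.82: bits 111100000011011100 walk d0:-→d1:-→d2:-→d3:-→d4:-→d5:-→d6:-→d7:-→d8:-→d9:-→d10:-→d11:-→d12:-→d13:-→d14:-→d15:-→d16:H4→d17:-→d18:- -> H4
  lookup 240.55.37.55: bits 111100000011011100100101 walk d0:-→d1:-→d2:-→d3:-→d4:-→d5:-→d6:-→d7:-→d8:-→d9:-→d10:-→d11:-→d12:-→d13:-→d14:-→d15:-→d16:H4→d17:-→d18:-→d19:-→d20:-→d21:-→d22:-→d23:-→d24:H2 -> H2
  + 222.221.182.0/24 (H5) depth=24
  + 240.55.37.0/24 (H2) depth=24
  - 240.55.37.0/24 clear@24
  lookup 222.221.182.0: bits 110111101101110110110110 walk d0:-→d1:-→d2:-→d3:-→d4:-→d5:-→d6:-→d7:-→d8:-→d9:-→d10:-→d11:-→d12:-→d13:-→d14:-→d15:-→d16:-→d17:-→d18:-→d19:-→d20:H0→d21:-→d22:-→d23:-→d24:H5 -> H5
  - 222.221.176.0/20 clear@20
  + 222.221.128.0/18 (H1) depth=18
  + 222.221.182.128/28 (H6) depth=28
  lookup 222.221.182.96: bits 110111101101110110110110 walk d0:-→d1:-→d2:-→d3:-→d4:-→d5:-→d6:-→d7:-→d8:-→d9:-→d10:-→d11:-→d12:-→d13:-→d14:-→d15:-→d16:-→d17:-→d18:H1→d19:-→d20:-→d21:-→d22:-→d23:-→d24:H5 -> H5
  lookup 240.55.0.0: bits 111100000011011100 walk d0:-→d1:-→d2:-→d3:-→d4:-→d5:-→d6:-→d7:-→d8:-→d9:-→d10:-→d11:-→d12:-→d13:-→d14:-→d15:-→d16:H4→d17:-→d18:- -> H4
  + 240.55.0.0/16 (H6) depth=16
  lookup 222.221.128.244: bits 110111101101110110 walk d0:-→d1:-→d2:-→d3:-→d4:-→d5:-→d6:-→d7:-→d8:-→d9:-→d10:-→d11:-→d12:-→d13:-→d14:-→d15:-→d16:-→d17:-→d18:H1 -> H1
  + 222.208.0.0/12 (H7) depth=12
  lookup 222.221.182.134: bits 1101111011011101101101101000 walk d0:-→d1:-→d2:-→d3:-→d4:-→d5:-→d6:-→d7:-→d8:-→d9:-→d10:-→d11:-→d12:H7→d13:-→d14:-→d15:-→d16:-→d17:-→d18:H1→d19:-→d20:-→d21:-→d22:-→d23:-→d24:H5→d25:-→d26:-→d27:-→d28:H6 -> H6
  lookup 222.208.0.7: bits 110111101101 walk d0:-→d1:-→d2:-→d3:-→d4:-→d5:-→d6:-→d7:-→d8:-→d9:-→d10:-→d11:-→d12:H7 -> H7
  lookup 222.221.128.11: bits 110111101101110110 walk d0:-→d1:-→d2:-→d3:-→d4:-→d5:-→d6:-→d7:-→d8:-→d9:-→d10:-→d11:-→d12:H7→d13:-→d14:-→d15:-→d16:-→d17:-→d18:H1 -> H1

== LOOKUPS ==
["H2","H1","H4","H4","H2","H5","H5","H4","H1","H6","H7","H1"]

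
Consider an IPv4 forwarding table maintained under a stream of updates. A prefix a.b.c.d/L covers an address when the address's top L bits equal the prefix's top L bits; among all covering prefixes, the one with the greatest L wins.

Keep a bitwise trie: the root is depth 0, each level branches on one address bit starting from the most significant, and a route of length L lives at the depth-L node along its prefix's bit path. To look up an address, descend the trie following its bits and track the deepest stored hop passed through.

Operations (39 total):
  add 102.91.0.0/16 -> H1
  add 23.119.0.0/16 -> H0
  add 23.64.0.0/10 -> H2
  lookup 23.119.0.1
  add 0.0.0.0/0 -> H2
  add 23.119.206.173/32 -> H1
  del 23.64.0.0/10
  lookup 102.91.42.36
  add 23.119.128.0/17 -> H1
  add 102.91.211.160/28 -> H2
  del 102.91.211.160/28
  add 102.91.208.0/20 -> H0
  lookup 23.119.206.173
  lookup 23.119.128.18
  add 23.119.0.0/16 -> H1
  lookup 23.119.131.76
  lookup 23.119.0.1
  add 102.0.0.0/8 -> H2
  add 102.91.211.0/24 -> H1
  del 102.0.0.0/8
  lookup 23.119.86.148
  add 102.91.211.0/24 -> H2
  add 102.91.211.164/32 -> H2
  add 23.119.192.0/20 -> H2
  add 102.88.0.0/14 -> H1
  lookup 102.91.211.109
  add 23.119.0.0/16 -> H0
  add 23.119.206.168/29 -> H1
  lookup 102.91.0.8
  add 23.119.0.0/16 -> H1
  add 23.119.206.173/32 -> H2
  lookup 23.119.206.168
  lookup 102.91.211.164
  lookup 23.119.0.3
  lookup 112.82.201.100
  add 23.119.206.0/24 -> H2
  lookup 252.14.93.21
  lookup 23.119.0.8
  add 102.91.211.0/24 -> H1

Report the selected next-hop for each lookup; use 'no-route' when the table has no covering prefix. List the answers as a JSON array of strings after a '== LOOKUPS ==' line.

Apply in order:
  add 102.91.0.0/16 -> H1 at depth 16
  add 23.119.0.0/16 -> H0 at depth 16
  add 23.64.0.0/10 -> H2 at depth 10
  ? 23.119.0.1  path d0:-→d1:-→d2:-→d3:-→d4:-→d5:-→d6:-→d7:-→d8:-→d9:-→d10:H2→d11:-→d12:-→d13:-→d14:-→d15:-→d16:H0  best=H0
  add 0.0.0.0/0 -> H2 at depth 0
  add 23.119.206.173/32 -> H1 at depth 32
  del 23.64.0.0/10 (clear depth 10)
  ? 102.91.42.36  path d0:H2→d1:-→d2:-→d3:-→d4:-→d5:-→d6:-→d7:-→d8:-→d9:-→d10:-→d11:-→d12:-→d13:-→d14:-→d15:-→d16:H1  best=H1
  add 23.119.128.0/17 -> H1 at depth 17
  add 102.91.211.160/28 -> H2 at depth 28
  del 102.91.211.160/28 (clear depth 28)
  add 102.91.208.0/20 -> H0 at depth 20
  ? 23.119.206.173  path d0:H2→d1:-→d2:-→d3:-→d4:-→d5:-→d6:-→d7:-→d8:-→d9:-→d10:-→d11:-→d12:-→d13:-→d14:-→d15:-→d16:H0→d17:H1→d18:-→d19:-→d20:-→d21:-→d22:-→d23:-→d24:-→d25:-→d26:-→d27:-→d28:-→d29:-→d30:-→d31:-→d32:H1  best=H1
  ? 23.119.128.18  path d0:H2→d1:-→d2:-→d3:-→d4:-→d5:-→d6:-→d7:-→d8:-→d9:-→d10:-→d11:-→d12:-→d13:-→d14:-→d15:-→d16:H0→d17:H1  best=H1
  add 23.119.0.0/16 -> H1 at depth 16
  ? 23.119.131.76  path d0:H2→d1:-→d2:-→d3:-→d4:-→d5:-→d6:-→d7:-→d8:-→d9:-→d10:-→d11:-→d12:-→d13:-→d14:-→d15:-→d16:H1→d17:H1  best=H1
  ? 23.119.0.1  path d0:H2→d1:-→d2:-→d3:-→d4:-→d5:-→d6:-→d7:-→d8:-→d9:-→d10:-→d11:-→d12:-→d13:-→d14:-→d15:-→d16:H1  best=H1
  add 102.0.0.0/8 -> H2 at depth 8
  add 102.91.211.0/24 -> H1 at depth 24
  del 102.0.0.0/8 (clear depth 8)
  ? 23.119.86.148  path d0:H2→d1:-→d2:-→d3:-→d4:-→d5:-→d6:-→d7:-→d8:-→d9:-→d10:-→d11:-→d12:-→d13:-→d14:-→d15:-→d16:H1  best=H1
  add 102.91.211.0/24 -> H2 at depth 24
  add 102.91.211.164/32 -> H2 at depth 32
  add 23.119.192.0/20 -> H2 at depth 20
  add 102.88.0.0/14 -> H1 at depth 14
  ? 102.91.211.109  path d0:H2→d1:-→d2:-→d3:-→d4:-→d5:-→d6:-→d7:-→d8:-→d9:-→d10:-→d11:-→d12:-→d13:-→d14:H1→d15:-→d16:H1→d17:-→d18:-→d19:-→d20:H0→d21:-→d22:-→d23:-→d24:H2  best=H2
  add 23.119.0.0/16 -> H0 at depth 16
  add 23.119.206.168/29 -> H1 at depth 29
  ? 102.91.0.8  path d0:H2→d1:-→d2:-→d3:-→d4:-→d5:-→d6:-→d7:-→d8:-→d9:-→d10:-→d11:-→d12:-→d13:-→d14:H1→d15:-→d16:H1  best=H1
  add 23.119.0.0/16 -> H1 at depth 16
  add 23.119.206.173/32 -> H2 at depth 32
  ? 23.119.206.168  path d0:H2→d1:-→d2:-→d3:-→d4:-→d5:-→d6:-→d7:-→d8:-→d9:-→d10:-→d11:-→d12:-→d13:-→d14:-→d15:-→d16:H1→d17:H1→d18:-→d19:-→d20:H2→d21:-→d22:-→d23:-→d24:-→d25:-→d26:-→d27:-→d28:-→d29:H1  best=H1
  ? 102.91.211.164  path d0:H2→d1:-→d2:-→d3:-→d4:-→d5:-→d6:-→d7:-→d8:-→d9:-→d10:-→d11:-→d12:-→d13:-→d14:H1→d15:-→d16:H1→d17:-→d18:-→d19:-→d20:H0→d21:-→d22:-→d23:-→d24:H2→d25:-→d26:-→d27:-→d28:-→d29:-→d30:-→d31:-→d32:H2  best=H2
  ? 23.119.0.3  path d0:H2→d1:-→d2:-→d3:-→d4:-→d5:-→d6:-→d7:-→d8:-→d9:-→d10:-→d11:-→d12:-→d13:-→d14:-→d15:-→d16:H1  best=H1
  ? 112.82.201.100  path d0:H2→d1:-→d2:-→d3:-  best=H2
  add 23.119.206.0/24 -> H2 at depth 24
  ? 252.14.93.21  path d0:H2  best=H2
  ? 23.119.0.8  path d0:H2→d1:-→d2:-→d3:-→d4:-→d5:-→d6:-→d7:-→d8:-→d9:-→d10:-→d11:-→d12:-→d13:-→d14:-→d15:-→d16:H1  best=H1
  add 102.91.211.0/24 -> H1 at depth 24

== LOOKUPS ==
["H0","H1","H1","H1","H1","H1","H1","H2","H1","H1","H2","H1","H2","H2","H1"]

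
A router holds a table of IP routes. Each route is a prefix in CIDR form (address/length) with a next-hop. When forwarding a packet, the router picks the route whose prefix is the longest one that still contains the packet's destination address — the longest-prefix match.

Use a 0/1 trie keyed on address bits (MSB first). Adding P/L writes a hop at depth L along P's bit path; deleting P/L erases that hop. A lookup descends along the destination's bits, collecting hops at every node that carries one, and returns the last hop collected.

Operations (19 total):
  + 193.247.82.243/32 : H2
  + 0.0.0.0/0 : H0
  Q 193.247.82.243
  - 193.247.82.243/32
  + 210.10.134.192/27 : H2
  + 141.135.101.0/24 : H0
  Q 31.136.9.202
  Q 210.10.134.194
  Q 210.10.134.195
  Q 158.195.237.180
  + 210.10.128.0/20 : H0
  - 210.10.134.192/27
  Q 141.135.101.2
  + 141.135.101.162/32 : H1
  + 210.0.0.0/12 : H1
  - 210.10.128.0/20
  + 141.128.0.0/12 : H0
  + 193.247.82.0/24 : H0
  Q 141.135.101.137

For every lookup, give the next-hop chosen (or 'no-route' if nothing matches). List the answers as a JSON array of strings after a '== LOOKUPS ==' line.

Process each operation:
  add 193.247.82.243/32 -> H2 at depth 32
  add 0.0.0.0/0 -> H0 at depth 0
  ? 193.247.82.243  path d0:H0→d1:-→d2:-→d3:-→d4:-→d5:-→d6:-→d7:-→d8:-→d9:-→d10:-→d11:-→d12:-→d13:-→d14:-→d15:-→d16:-→d17:-→d18:-→d19:-→d20:-→d21:-→d22:-→d23:-→d24:-→d25:-→d26:-→d27:-→d28:-→d29:-→d30:-→d31:-→d32:H2  best=H2
  del 193.247.82.243/32 (clear depth 32)
  add 210.10.134.192/27 -> H2 at depth 27
  add 141.135.101.0/24 -> H0 at depth 24
  ? 31.136.9.202  path d0:H0  best=H0
  ? 210.10.134.194  path d0:H0→d1:-→d2:-→d3:-→d4:-→d5:-→d6:-→d7:-→d8:-→d9:-→d10:-→d11:-→d12:-→d13:-→d14:-→d15:-→d16:-→d17:-→d18:-→d19:-→d20:-→d21:-→d22:-→d23:-→d24:-→d25:-→d26:-→d27:H2  best=H2
  ? 210.10.134.195  path d0:H0→d1:-→d2:-→d3:-→d4:-→d5:-→d6:-→d7:-→d8:-→d9:-→d10:-→d11:-→d12:-→d13:-→d14:-→d15:-→d16:-→d17:-→d18:-→d19:-→d20:-→d21:-→d22:-→d23:-→d24:-→d25:-→d26:-→d27:H2  best=H2
  ? 158.195.237.180  path d0:H0→d1:-→d2:-→d3:-  best=H0
  add 210.10.128.0/20 -> H0 at depth 20
  del 210.10.134.192/27 (clear depth 27)
  ? 141.135.101.2  path d0:H0→d1:-→d2:-→d3:-→d4:-→d5:-→d6:-→d7:-→d8:-→d9:-→d10:-→d11:-→d12:-→d13:-→d14:-→d15:-→d16:-→d17:-→d18:-→d19:-→d20:-→d21:-→d22:-→d23:-→d24:H0  best=H0
  add 141.135.101.162/32 -> H1 at depth 32
  add 210.0.0.0/12 -> H1 at depth 12
  del 210.10.128.0/20 (clear depth 20)
  add 141.128.0.0/12 -> H0 at depth 12
  add 193.247.82.0/24 -> H0 at depth 24
  ? 141.135.101.137  path d0:H0→d1:-→d2:-→d3:-→d4:-→d5:-→d6:-→d7:-→d8:-→d9:-→d10:-→d11:-→d12:H0→d13:-→d14:-→d15:-→d16:-→d17:-→d18:-→d19:-→d20:-→d21:-→d22:-→d23:-→d24:H0→d25:-→d26:-  best=H0

== LOOKUPS ==
["H2","H0","H2","H2","H0","H0","H0"]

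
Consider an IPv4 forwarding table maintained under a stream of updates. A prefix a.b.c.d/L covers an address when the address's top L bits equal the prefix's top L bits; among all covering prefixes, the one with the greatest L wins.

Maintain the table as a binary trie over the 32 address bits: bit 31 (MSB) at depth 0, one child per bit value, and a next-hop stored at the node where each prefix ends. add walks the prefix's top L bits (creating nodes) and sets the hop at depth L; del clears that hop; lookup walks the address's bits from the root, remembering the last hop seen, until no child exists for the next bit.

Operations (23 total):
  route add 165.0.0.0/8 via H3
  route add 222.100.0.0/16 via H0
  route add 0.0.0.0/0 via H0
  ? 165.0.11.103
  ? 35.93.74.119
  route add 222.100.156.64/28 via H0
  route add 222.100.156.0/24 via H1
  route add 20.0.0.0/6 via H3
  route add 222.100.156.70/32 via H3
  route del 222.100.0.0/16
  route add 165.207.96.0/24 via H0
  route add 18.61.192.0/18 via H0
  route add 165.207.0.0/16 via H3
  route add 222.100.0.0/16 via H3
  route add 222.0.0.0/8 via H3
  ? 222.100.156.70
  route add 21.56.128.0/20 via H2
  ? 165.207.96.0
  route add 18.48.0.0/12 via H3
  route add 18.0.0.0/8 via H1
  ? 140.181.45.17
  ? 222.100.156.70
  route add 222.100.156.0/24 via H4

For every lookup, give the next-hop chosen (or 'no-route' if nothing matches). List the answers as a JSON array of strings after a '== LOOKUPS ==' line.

Process each operation:
  add 165.0.0.0/8 -> H3 at depth 8
  add 222.100.0.0/16 -> H0 at depth 16
  add 0.0.0.0/0 -> H0 at depth 0
  ? 165.0.11.103  path d0:H0→d1:-→d2:-→d3:-→d4:-→d5:-→d6:-→d7:-→d8:H3  best=H3
  ? 35.93.74.119  path d0:H0  best=H0
  add 222.100.156.64/28 -> H0 at depth 28
  add 222.100.156.0/24 -> H1 at depth 24
  add 20.0.0.0/6 -> H3 at depth 6
  add 222.100.156.70/32 -> H3 at depth 32
  del 222.100.0.0/16 (clear depth 16)
  add 165.207.96.0/24 -> H0 at depth 24
  add 18.61.192.0/18 -> H0 at depth 18
  add 165.207.0.0/16 -> H3 at depth 16
  add 222.100.0.0/16 -> H3 at depth 16
  add 222.0.0.0/8 -> H3 at depth 8
  ? 222.100.156.70  path d0:H0→d1:-→d2:-→d3:-→d4:-→d5:-→d6:-→d7:-→d8:H3→d9:-→d10:-→d11:-→d12:-→d13:-→d14:-→d15:-→d16:H3→d17:-→d18:-→d19:-→d20:-→d21:-→d22:-→d23:-→d24:H1→d25:-→d26:-→d27:-→d28:H0→d29:-→d30:-→d31:-→d32:H3  best=H3
  add 21.56.128.0/20 -> H2 at depth 20
  ? 165.207.96.0  path d0:H0→d1:-→d2:-→d3:-→d4:-→d5:-→d6:-→d7:-→d8:H3→d9:-→d10:-→d11:-→d12:-→d13:-→d14:-→d15:-→d16:H3→d17:-→d18:-→d19:-→d20:-→d21:-→d22:-→d23:-→d24:H0  best=H0
  add 18.48.0.0/12 -> H3 at depth 12
  add 18.0.0.0/8 -> H1 at depth 8
  ? 140.181.45.17  path d0:H0→d1:-→d2:-  best=H0
  ? 222.100.156.70  path d0:H0→d1:-→d2:-→d3:-→d4:-→d5:-→d6:-→d7:-→d8:H3→d9:-→d10:-→d11:-→d12:-→d13:-→d14:-→d15:-→d16:H3→d17:-→d18:-→d19:-→d20:-→d21:-→d22:-→d23:-→d24:H1→d25:-→d26:-→d27:-→d28:H0→d29:-→d30:-→d31:-→d32:H3  best=H3
  add 222.100.156.0/24 -> H4 at depth 24

== LOOKUPS ==
["H3","H0","H3","H0","H0","H3"]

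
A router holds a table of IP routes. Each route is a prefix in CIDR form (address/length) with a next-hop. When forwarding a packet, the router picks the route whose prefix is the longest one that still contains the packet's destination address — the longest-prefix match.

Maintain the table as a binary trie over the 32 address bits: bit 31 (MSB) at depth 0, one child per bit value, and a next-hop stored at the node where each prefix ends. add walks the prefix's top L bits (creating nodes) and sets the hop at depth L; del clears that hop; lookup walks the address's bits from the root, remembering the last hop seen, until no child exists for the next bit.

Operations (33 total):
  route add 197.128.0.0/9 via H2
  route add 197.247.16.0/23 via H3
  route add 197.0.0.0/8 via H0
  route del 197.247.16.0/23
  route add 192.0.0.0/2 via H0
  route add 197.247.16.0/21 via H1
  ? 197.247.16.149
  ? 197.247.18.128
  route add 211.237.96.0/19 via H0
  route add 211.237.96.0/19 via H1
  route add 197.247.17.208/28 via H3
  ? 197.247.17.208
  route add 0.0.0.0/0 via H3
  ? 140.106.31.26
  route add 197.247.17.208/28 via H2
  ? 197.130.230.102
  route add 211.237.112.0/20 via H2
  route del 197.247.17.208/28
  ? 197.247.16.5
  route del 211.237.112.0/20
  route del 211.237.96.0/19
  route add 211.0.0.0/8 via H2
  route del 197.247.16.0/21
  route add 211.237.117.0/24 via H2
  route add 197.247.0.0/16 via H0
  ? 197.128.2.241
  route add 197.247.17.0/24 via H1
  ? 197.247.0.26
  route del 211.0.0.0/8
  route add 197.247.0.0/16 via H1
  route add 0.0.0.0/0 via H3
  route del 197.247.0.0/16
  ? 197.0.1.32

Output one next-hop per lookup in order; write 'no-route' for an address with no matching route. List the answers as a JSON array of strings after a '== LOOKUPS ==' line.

Process each operation:
  add 197.128.0.0/9 -> H2 at depth 9
  add 197.247.16.0/23 -> H3 at depth 23
  add 197.0.0.0/8 -> H0 at depth 8
  - 197.247.16.0/23 clear@23
  add 192.0.0.0/2 -> H0 at depth 2
  add 197.247.16.0/21 -> H1 at depth 21
  ? 197.247.16.149  path d0:-→d1:-→d2:H0→d3:-→d4:-→d5:-→d6:-→d7:-→d8:H0→d9:H2→d10:-→d11:-→d12:-→d13:-→d14:-→d15:-→d16:-→d17:-→d18:-→d19:-→d20:-→d21:H1→d22:-→d23:-  best=H1
  ? 197.247.18.128  path d0:-→d1:-→d2:H0→d3:-→d4:-→d5:-→d6:-→d7:-→d8:H0→d9:H2→d10:-→d11:-→d12:-→d13:-→d14:-→d15:-→d16:-→d17:-→d18:-→d19:-→d20:-→d21:H1→d22:-  best=H1
  add 211.237.96.0/19 -> H0 at depth 19
  add 211.237.96.0/19 -> H1 at depth 19
  add 197.247.17.208/28 -> H3 at depth 28
  ? 197.247.17.208  path d0:-→d1:-→d2:H0→d3:-→d4:-→d5:-→d6:-→d7:-→d8:H0→d9:H2→d10:-→d11:-→d12:-→d13:-→d14:-→d15:-→d16:-→d17:-→d18:-→d19:-→d20:-→d21:H1→d22:-→d23:-→d24:-→d25:-→d26:-→d27:-→d28:H3  best=H3
  add 0.0.0.0/0 -> H3 at depth 0
  ? 140.106.31.26  path d0:H3→d1:-  best=H3
  add 197.247.17.208/28 -> H2 at depth 28
  ? 197.130.230.102  path d0:H3→d1:-→d2:H0→d3:-→d4:-→d5:-→d6:-→d7:-→d8:H0→d9:H2  best=H2
  add 211.237.112.0/20 -> H2 at depth 20
  - 197.247.17.208/28 clear@28
  ? 197.247.16.5  path d0:H3→d1:-→d2:H0→d3:-→d4:-→d5:-→d6:-→d7:-→d8:H0→d9:H2→d10:-→d11:-→d12:-→d13:-→d14:-→d15:-→d16:-→d17:-→d18:-→d19:-→d20:-→d21:H1→d22:-→d23:-  best=H1
  - 211.237.112.0/20 clear@20
  - 211.237.96.0/19 clear@19
  add 211.0.0.0/8 -> H2 at depth 8
  - 197.247.16.0/21 clear@21
  add 211.237.117.0/24 -> H2 at depth 24
  add 197.247.0.0/16 -> H0 at depth 16
  ? 197.128.2.241  path d0:H3→d1:-→d2:H0→d3:-→d4:-→d5:-→d6:-→d7:-→d8:H0→d9:H2  best=H2
  add 197.247.17.0/24 -> H1 at depth 24
  ? 197.247.0.26  path d0:H3→d1:-→d2:H0→d3:-→d4:-→d5:-→d6:-→d7:-→d8:H0→d9:H2→d10:-→d11:-→d12:-→d13:-→d14:-→d15:-→d16:H0→d17:-→d18:-→d19:-  best=H0
  - 211.0.0.0/8 clear@8
  add 197.247.0.0/16 -> H1 at depth 16
  add 0.0.0.0/0 -> H3 at depth 0
  - 197.247.0.0/16 clear@16
  ? 197.0.1.32  path d0:H3→d1:-→d2:H0→d3:-→d4:-→d5:-→d6:-→d7:-→d8:H0  best=H0

== LOOKUPS ==
["H1","H1","H3","H3","H2","H1","H2","H0","H0"]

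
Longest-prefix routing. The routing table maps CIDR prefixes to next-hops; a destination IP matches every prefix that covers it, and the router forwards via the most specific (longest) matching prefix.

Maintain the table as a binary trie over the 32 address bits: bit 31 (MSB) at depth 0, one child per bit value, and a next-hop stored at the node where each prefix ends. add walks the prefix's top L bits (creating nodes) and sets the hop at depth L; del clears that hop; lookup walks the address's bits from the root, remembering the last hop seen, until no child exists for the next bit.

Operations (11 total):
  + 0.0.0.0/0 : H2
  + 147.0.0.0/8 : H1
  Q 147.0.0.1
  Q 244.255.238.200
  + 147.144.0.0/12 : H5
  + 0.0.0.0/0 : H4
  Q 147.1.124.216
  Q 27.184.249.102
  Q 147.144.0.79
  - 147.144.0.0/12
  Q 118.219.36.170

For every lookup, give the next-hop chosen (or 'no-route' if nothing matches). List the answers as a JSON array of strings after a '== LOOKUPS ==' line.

Trace:
  add 0.0.0.0/0 -> H2 at depth 0
  add 147.0.0.0/8 -> H1 at depth 8
  Q 147.0.0.1: descend 10010011 ; hops seen [H2,H1] ; pick H1
  Q 244.255.238.200: descend 1 ; hops seen [H2] ; pick H2
  add 147.144.0.0/12 -> H5 at depth 12
  add 0.0.0.0/0 -> H4 at depth 0
  Q 147.1.124.216: descend 10010011 ; hops seen [H4,H1] ; pick H1
  Q 27.184.249.102: descend ε ; hops seen [H4] ; pick H4
  Q 147.144.0.79: descend 100100111001 ; hops seen [H4,H1,H5] ; pick H5
  del 147.144.0.0/12 (clear depth 12)
  Q 118.219.36.170: descend ε ; hops seen [H4] ; pick H4

== LOOKUPS ==
["H1","H2","H1","H4","H5","H4"]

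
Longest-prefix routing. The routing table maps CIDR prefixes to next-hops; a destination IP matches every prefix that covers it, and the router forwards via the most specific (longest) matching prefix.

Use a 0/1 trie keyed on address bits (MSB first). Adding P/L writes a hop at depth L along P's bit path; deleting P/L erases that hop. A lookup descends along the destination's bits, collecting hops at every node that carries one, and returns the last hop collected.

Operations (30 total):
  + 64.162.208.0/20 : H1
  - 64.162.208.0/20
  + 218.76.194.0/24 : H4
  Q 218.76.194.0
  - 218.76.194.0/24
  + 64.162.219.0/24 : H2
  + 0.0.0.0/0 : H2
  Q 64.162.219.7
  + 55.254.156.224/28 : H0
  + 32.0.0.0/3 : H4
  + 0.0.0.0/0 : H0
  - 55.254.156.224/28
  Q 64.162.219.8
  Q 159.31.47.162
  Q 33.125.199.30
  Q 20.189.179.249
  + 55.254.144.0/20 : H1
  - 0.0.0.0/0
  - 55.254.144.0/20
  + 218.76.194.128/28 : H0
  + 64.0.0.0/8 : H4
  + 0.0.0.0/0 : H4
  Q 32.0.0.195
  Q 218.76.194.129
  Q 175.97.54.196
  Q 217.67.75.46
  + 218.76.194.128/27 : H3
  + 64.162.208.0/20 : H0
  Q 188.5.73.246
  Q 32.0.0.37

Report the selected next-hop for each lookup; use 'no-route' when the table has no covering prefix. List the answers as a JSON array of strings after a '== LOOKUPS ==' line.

Trace:
  add 64.162.208.0/20 -> H1 at depth 20
  - 64.162.208.0/20 clear@20
  add 218.76.194.0/24 -> H4 at depth 24
  lookup 218.76.194.0: bits 110110100100110011000010 walk d0:-→d1:-→d2:-→d3:-→d4:-→d5:-→d6:-→d7:-→d8:-→d9:-→d10:-→d11:-→d12:-→d13:-→d14:-→d15:-→d16:-→d17:-→d18:-→d19:-→d20:-→d21:-→d22:-→d23:-→d24:H4 -> H4
  - 218.76.194.0/24 clear@24
  add 64.162.219.0/24 -> H2 at depth 24
  add 0.0.0.0/0 -> H2 at depth 0
  lookup 64.162.219.7: bits 010000001010001011011011 walk d0:H2→d1:-→d2:-→d3:-→d4:-→d5:-→d6:-→d7:-→d8:-→d9:-→d10:-→d11:-→d12:-→d13:-→d14:-→d15:-→d16:-→d17:-→d18:-→d19:-→d20:-→d21:-→d22:-→d23:-→d24:H2 -> H2
  add 55.254.156.224/28 -> H0 at depth 28
  add 32.0.0.0/3 -> H4 at depth 3
  add 0.0.0.0/0 -> H0 at depth 0
  - 55.254.156.224/28 clear@28
  lookup 64.162.219.8: bits 010000001010001011011011 walk d0:H0→d1:-→d2:-→d3:-→d4:-→d5:-→d6:-→d7:-→d8:-→d9:-→d10:-→d11:-→d12:-→d13:-→d14:-→d15:-→d16:-→d17:-→d18:-→d19:-→d20:-→d21:-→d22:-→d23:-→d24:H2 -> H2
  lookup 159.31.47.162: bits 1 walk d0:H0→d1:- -> H0
  lookup 33.125.199.30: bits 001 walk d0:H0→d1:-→d2:-→d3:H4 -> H4
  lookup 20.189.179.249: bits 00 walk d0:H0→d1:-→d2:- -> H0
  add 55.254.144.0/20 -> H1 at depth 20
  - 0.0.0.0/0 clear@0
  - 55.254.144.0/20 clear@20
  add 218.76.194.128/28 -> H0 at depth 28
  add 64.0.0.0/8 -> H4 at depth 8
  add 0.0.0.0/0 -> H4 at depth 0
  lookup 32.0.0.195: bits 001 walk d0:H4→d1:-→d2:-→d3:H4 -> H4
  lookup 218.76.194.129: bits 1101101001001100110000101000 walk d0:H4→d1:-→d2:-→d3:-→d4:-→d5:-→d6:-→d7:-→d8:-→d9:-→d10:-→d11:-→d12:-→d13:-→d14:-→d15:-→d16:-→d17:-→d18:-→d19:-→d20:-→d21:-→d22:-→d23:-→d24:-→d25:-→d26:-→d27:-→d28:H0 -> H0
  lookup 175.97.54.196: bits 1 walk d0:H4→d1:- -> H4
  lookup 217.67.75.46: bits 110110 walk d0:H4→d1:-→d2:-→d3:-→d4:-→d5:-→d6:- -> H4
  add 218.76.194.128/27 -> H3 at depth 27
  add 64.162.208.0/20 -> H0 at depth 20
  lookup 188.5.73.246: bits 1 walk d0:H4→d1:- -> H4
  lookup 32.0.0.37: bits 001 walk d0:H4→d1:-→d2:-→d3:H4 -> H4

== LOOKUPS ==
["H4","H2","H2","H0","H4","H0","H4","H0","H4","H4","H4","H4"]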